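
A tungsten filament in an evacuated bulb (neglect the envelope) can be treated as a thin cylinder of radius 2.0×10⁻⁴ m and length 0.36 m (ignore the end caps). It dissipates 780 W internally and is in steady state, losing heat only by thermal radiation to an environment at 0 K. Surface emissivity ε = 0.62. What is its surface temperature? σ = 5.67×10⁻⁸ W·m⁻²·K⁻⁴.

Steady state: internal power = radiated power, P = εσA T⁴.
Radiating area A = 2πrL = 4.524×10⁻⁴ m².
T⁴ = P/(εσA) = 780/(0.62·5.67×10⁻⁸·4.524×10⁻⁴) = 4.905×10¹³ K⁴.
T = (4.905×10¹³)^(1/4).

T ≈ 2650 K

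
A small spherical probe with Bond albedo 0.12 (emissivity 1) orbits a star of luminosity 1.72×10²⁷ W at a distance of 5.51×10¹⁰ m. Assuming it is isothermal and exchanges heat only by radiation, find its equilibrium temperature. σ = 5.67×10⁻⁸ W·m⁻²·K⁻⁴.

First find the stellar flux at distance d: S = L/(4πd²) = 1.72×10²⁷/(4π·(5.51×10¹⁰)²) = 45080 W/m².
For an isothermal sphere, absorbed (1−a)S·πr² = emitted σ·4πr²·T⁴, so T⁴ = (1−a)S/(4σ).
T⁴ = 0.880·45080/(4·5.67×10⁻⁸) = 1.749×10¹¹ K⁴.

T ≈ 647 K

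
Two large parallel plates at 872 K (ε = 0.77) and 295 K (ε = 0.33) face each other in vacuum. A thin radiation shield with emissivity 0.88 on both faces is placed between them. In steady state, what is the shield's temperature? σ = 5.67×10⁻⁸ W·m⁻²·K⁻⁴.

T_s ≈ 795 K

In steady state the net flux on the hot side equals that on the cold side.
σ(T₁⁴−T_s⁴)/D₁ = σ(T_s⁴−T₂⁴)/D₂, with D₁ = 1/ε₁+1/ε_s−1 = 1.435, D₂ = 1/ε_s+1/ε₂−1 = 3.167.
Solve for T_s⁴: T_s⁴ = (D₂·T₁⁴ + D₁·T₂⁴)/(D₁+D₂) = 4.002×10¹¹ K⁴.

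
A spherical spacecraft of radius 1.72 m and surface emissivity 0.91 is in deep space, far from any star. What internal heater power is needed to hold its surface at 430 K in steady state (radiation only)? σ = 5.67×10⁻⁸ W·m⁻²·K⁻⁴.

P = εσ·4πr²·T⁴.
4πr² = 37.18 m²; T⁴ = 3.419×10¹⁰ K⁴.
P = 0.91·5.67×10⁻⁸·37.18·3.419×10¹⁰.

P ≈ 65600 W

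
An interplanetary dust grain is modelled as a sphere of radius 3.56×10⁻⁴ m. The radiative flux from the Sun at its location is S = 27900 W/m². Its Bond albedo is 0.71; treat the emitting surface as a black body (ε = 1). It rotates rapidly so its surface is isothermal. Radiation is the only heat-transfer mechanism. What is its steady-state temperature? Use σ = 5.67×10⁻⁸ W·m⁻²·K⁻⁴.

T ≈ 435 K

At equilibrium, absorbed power = emitted power.
Absorbing cross-section = πr² = 3.982×10⁻⁷ m²; emitting surface = 4πr² = 1.593×10⁻⁶ m² (ratio 4).
(1−a)S·A_cross = εσ·A_surf·T⁴  ⇒  T⁴ = (1−a)S/(4σ).
T⁴ = 0.290·27900/(4·5.67×10⁻⁸) = 3.567×10¹⁰ K⁴.
T = (3.567×10¹⁰)^(1/4).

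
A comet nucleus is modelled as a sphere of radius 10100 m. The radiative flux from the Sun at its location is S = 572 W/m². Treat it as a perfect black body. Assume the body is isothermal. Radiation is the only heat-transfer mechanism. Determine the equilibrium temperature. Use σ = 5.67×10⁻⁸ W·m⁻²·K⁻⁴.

T ≈ 224 K

At equilibrium, absorbed power = emitted power.
Absorbing cross-section = πr² = 3.205×10⁸ m²; emitting surface = 4πr² = 1.282×10⁹ m² (ratio 4).
S·A_cross = εσ·A_surf·T⁴  ⇒  T⁴ = S/(4σ).
T⁴ = 1.00·572/(4·5.67×10⁻⁸) = 2.522×10⁹ K⁴.
T = (2.522×10⁹)^(1/4).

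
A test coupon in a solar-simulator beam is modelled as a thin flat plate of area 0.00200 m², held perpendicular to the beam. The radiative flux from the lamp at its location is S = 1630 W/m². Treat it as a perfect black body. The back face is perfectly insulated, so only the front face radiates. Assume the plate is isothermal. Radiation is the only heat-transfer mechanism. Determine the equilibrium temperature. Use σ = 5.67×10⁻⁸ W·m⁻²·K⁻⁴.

T ≈ 412 K

At equilibrium, absorbed power = emitted power.
Absorbing cross-section = A = 0.002000 m²; emitting surface = A = 0.002000 m² (ratio 1).
S·A_cross = εσ·A_surf·T⁴  ⇒  T⁴ = S/(1σ).
T⁴ = 1.00·1630/(1·5.67×10⁻⁸) = 2.875×10¹⁰ K⁴.
T = (2.875×10¹⁰)^(1/4).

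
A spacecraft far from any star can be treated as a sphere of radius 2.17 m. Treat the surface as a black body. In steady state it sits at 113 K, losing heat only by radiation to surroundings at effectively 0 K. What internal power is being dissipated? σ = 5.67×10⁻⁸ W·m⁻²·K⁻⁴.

Steady state: P = εσA T⁴.
A = 4πr² = 59.17 m²; T⁴ = (113)⁴ = 1.630×10⁸ K⁴.
P = 1.0 × 5.67×10⁻⁸ × 59.17 × 1.630×10⁸.

P ≈ 547 W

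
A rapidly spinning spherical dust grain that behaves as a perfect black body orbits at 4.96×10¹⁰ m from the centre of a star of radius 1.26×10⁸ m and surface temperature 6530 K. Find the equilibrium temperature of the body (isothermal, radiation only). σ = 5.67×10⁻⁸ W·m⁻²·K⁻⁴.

The star's surface emits σT_*⁴; at distance d the flux is S = σT_*⁴(R_*/d)².
S = 5.67×10⁻⁸·(6530)⁴·(1.26×10⁸/4.96×10¹⁰)² = 665.3 W/m².
For an isothermal sphere T⁴ = (1−a)S/(4σ) = 2.933×10⁹ K⁴.

T ≈ 233 K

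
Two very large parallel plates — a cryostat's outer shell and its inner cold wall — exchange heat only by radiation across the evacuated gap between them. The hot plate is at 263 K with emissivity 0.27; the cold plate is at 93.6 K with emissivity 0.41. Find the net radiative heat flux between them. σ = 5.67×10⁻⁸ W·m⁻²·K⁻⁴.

q ≈ 51.9 W/m²

For two infinite grey parallel plates, q = σ(T₁⁴ − T₂⁴)/(1/ε₁ + 1/ε₂ − 1).
T₁⁴ − T₂⁴ = 4.784×10⁹ − 7.675×10⁷ = 4.708×10⁹ K⁴.
1/ε₁ + 1/ε₂ − 1 = 3.704 + 2.439 − 1 = 5.143.
q = 5.67×10⁻⁸ × 4.708×10⁹ / 5.143.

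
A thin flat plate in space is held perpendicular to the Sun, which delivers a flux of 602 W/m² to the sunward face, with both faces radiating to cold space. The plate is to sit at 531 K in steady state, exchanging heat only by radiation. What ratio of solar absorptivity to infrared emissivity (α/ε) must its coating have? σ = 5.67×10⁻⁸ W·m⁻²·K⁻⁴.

α/ε ≈ 15.0

Balance: αS·A = εσ·2A·T⁴ ⇒ α/ε = 2σT⁴/S.
α/ε = 2·5.67×10⁻⁸·(531)⁴/602 = 2·5.67×10⁻⁸·7.950×10¹⁰/602.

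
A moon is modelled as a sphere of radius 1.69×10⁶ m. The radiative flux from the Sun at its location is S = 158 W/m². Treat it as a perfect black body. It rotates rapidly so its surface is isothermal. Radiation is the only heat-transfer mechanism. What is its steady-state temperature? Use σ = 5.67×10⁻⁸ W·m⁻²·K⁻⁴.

T ≈ 162 K

At equilibrium, absorbed power = emitted power.
Absorbing cross-section = πr² = 8.973×10¹² m²; emitting surface = 4πr² = 3.589×10¹³ m² (ratio 4).
S·A_cross = εσ·A_surf·T⁴  ⇒  T⁴ = S/(4σ).
T⁴ = 1.00·158/(4·5.67×10⁻⁸) = 6.966×10⁸ K⁴.
T = (6.966×10⁸)^(1/4).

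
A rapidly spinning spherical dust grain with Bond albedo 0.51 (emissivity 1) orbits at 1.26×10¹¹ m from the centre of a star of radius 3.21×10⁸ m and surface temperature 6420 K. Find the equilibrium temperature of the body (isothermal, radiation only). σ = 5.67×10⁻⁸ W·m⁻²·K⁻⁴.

T ≈ 192 K

The star's surface emits σT_*⁴; at distance d the flux is S = σT_*⁴(R_*/d)².
S = 5.67×10⁻⁸·(6420)⁴·(3.21×10⁸/1.26×10¹¹)² = 625.2 W/m².
For an isothermal sphere T⁴ = (1−a)S/(4σ) = 1.351×10⁹ K⁴.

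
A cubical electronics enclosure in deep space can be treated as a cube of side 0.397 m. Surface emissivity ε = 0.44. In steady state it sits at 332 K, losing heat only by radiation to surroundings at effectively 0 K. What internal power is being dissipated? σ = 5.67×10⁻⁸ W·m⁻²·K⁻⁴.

P ≈ 287 W

Steady state: P = εσA T⁴.
A = 6L² = 0.9457 m²; T⁴ = (332)⁴ = 1.215×10¹⁰ K⁴.
P = 0.44 × 5.67×10⁻⁸ × 0.9457 × 1.215×10¹⁰.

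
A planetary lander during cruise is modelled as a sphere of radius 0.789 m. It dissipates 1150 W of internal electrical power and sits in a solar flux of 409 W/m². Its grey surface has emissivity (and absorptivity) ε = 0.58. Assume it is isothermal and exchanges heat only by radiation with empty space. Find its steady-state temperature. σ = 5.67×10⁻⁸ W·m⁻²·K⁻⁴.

At steady state, absorbed solar power + internal power = radiated power.
Absorbed: α·S·A_cross = 0.58·409·1.956 = 463.9 W (cross-section πr²).
Total input = 463.9 + 1150 = 1614 W.
Radiated: εσ·A_surf·T⁴ with A_surf = 4πr² = 7.823 m².
T⁴ = 1614/(0.58·5.67×10⁻⁸·7.823) = 6.274×10⁹ K⁴.

T ≈ 281 K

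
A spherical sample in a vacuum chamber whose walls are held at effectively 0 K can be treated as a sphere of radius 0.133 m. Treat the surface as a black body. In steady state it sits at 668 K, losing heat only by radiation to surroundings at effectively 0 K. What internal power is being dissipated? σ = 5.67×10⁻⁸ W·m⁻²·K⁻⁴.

P ≈ 2510 W

Steady state: P = εσA T⁴.
A = 4πr² = 0.2223 m²; T⁴ = (668)⁴ = 1.991×10¹¹ K⁴.
P = 1.0 × 5.67×10⁻⁸ × 0.2223 × 1.991×10¹¹.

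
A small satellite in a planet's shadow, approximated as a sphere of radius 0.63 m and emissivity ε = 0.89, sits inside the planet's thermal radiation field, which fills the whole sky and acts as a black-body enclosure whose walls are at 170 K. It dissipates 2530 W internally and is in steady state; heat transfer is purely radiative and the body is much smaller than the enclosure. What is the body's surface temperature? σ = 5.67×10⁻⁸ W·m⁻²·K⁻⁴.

For a small grey body in a large enclosure, net radiated power = εσA(T⁴ − T_w⁴).
Steady state: P = εσA(T⁴ − T_w⁴) with A = 4πr² = 4.988 m².
T⁴ = P/(εσA) + T_w⁴ = 2530/(0.89·5.67×10⁻⁸·4.988) + (170)⁴
    = 1.005×10¹⁰ + 8.352×10⁸ = 1.089×10¹⁰ K⁴.

T ≈ 323 K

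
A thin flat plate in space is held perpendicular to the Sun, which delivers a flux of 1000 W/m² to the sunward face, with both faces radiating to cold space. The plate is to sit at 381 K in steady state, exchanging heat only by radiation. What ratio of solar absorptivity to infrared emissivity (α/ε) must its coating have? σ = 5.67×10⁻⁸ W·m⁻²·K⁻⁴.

α/ε ≈ 2.39

Balance: αS·A = εσ·2A·T⁴ ⇒ α/ε = 2σT⁴/S.
α/ε = 2·5.67×10⁻⁸·(381)⁴/1000 = 2·5.67×10⁻⁸·2.107×10¹⁰/1000.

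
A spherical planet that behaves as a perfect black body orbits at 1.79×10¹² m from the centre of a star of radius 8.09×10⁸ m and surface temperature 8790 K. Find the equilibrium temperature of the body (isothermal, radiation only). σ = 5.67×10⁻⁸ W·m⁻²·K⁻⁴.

T ≈ 132 K

The star's surface emits σT_*⁴; at distance d the flux is S = σT_*⁴(R_*/d)².
S = 5.67×10⁻⁸·(8790)⁴·(8.09×10⁸/1.79×10¹²)² = 69.14 W/m².
For an isothermal sphere T⁴ = (1−a)S/(4σ) = 3.049×10⁸ K⁴.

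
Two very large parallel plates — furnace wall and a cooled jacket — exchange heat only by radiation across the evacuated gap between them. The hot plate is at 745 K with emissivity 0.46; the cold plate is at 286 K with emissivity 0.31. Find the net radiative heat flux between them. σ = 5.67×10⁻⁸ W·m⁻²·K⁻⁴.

For two infinite grey parallel plates, q = σ(T₁⁴ − T₂⁴)/(1/ε₁ + 1/ε₂ − 1).
T₁⁴ − T₂⁴ = 3.081×10¹¹ − 6.691×10⁹ = 3.014×10¹¹ K⁴.
1/ε₁ + 1/ε₂ − 1 = 2.174 + 3.226 − 1 = 4.400.
q = 5.67×10⁻⁸ × 3.014×10¹¹ / 4.400.

q ≈ 3880 W/m²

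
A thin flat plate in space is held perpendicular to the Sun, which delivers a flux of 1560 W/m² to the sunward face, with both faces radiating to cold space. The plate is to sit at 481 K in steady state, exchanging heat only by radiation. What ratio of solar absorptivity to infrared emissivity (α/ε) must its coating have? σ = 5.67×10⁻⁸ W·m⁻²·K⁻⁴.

Balance: αS·A = εσ·2A·T⁴ ⇒ α/ε = 2σT⁴/S.
α/ε = 2·5.67×10⁻⁸·(481)⁴/1560 = 2·5.67×10⁻⁸·5.353×10¹⁰/1560.

α/ε ≈ 3.89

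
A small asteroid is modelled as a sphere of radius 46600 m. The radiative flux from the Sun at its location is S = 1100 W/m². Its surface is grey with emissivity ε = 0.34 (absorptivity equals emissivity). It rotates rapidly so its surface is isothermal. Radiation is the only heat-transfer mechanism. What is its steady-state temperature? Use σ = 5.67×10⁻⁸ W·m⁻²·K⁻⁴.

At equilibrium, absorbed power = emitted power.
Absorbing cross-section = πr² = 6.822×10⁹ m²; emitting surface = 4πr² = 2.729×10¹⁰ m² (ratio 4).
εS·A_cross = εσ·A_surf·T⁴  ⇒  T⁴ = S/(4σ)   (ε cancels).
T⁴ = 1100/(4·5.67×10⁻⁸) = 4.850×10⁹ K⁴.
T = (4.850×10⁹)^(1/4).

T ≈ 264 K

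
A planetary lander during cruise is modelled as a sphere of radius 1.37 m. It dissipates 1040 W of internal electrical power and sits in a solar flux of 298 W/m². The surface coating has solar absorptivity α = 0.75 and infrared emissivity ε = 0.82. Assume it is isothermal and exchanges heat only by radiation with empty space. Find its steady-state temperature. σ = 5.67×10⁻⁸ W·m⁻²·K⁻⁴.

T ≈ 215 K

At steady state, absorbed solar power + internal power = radiated power.
Absorbed: α·S·A_cross = 0.75·298·5.896 = 1318 W (cross-section πr²).
Total input = 1318 + 1040 = 2358 W.
Radiated: εσ·A_surf·T⁴ with A_surf = 4πr² = 23.59 m².
T⁴ = 2358/(0.82·5.67×10⁻⁸·23.59) = 2.150×10⁹ K⁴.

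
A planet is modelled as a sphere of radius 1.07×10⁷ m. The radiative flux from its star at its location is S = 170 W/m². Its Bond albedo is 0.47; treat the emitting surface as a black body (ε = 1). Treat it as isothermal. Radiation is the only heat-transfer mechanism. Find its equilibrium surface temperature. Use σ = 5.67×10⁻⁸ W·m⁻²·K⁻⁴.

T ≈ 141 K

At equilibrium, absorbed power = emitted power.
Absorbing cross-section = πr² = 3.597×10¹⁴ m²; emitting surface = 4πr² = 1.439×10¹⁵ m² (ratio 4).
(1−a)S·A_cross = εσ·A_surf·T⁴  ⇒  T⁴ = (1−a)S/(4σ).
T⁴ = 0.530·170/(4·5.67×10⁻⁸) = 3.973×10⁸ K⁴.
T = (3.973×10⁸)^(1/4).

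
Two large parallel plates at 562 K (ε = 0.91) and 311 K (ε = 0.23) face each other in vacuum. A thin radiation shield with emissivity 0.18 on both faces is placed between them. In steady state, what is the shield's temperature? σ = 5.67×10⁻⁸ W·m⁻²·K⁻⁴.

In steady state the net flux on the hot side equals that on the cold side.
σ(T₁⁴−T_s⁴)/D₁ = σ(T_s⁴−T₂⁴)/D₂, with D₁ = 1/ε₁+1/ε_s−1 = 5.654, D₂ = 1/ε_s+1/ε₂−1 = 8.903.
Solve for T_s⁴: T_s⁴ = (D₂·T₁⁴ + D₁·T₂⁴)/(D₁+D₂) = 6.464×10¹⁰ K⁴.

T_s ≈ 504 K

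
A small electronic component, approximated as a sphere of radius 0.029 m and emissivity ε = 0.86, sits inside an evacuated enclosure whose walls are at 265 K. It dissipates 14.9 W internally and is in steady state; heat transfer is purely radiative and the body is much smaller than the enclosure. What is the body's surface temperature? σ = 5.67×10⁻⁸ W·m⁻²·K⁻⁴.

For a small grey body in a large enclosure, net radiated power = εσA(T⁴ − T_w⁴).
Steady state: P = εσA(T⁴ − T_w⁴) with A = 4πr² = 0.01057 m².
T⁴ = P/(εσA) + T_w⁴ = 14.9/(0.86·5.67×10⁻⁸·0.01057) + (265)⁴
    = 2.891×10¹⁰ + 4.932×10⁹ = 3.384×10¹⁰ K⁴.

T ≈ 429 K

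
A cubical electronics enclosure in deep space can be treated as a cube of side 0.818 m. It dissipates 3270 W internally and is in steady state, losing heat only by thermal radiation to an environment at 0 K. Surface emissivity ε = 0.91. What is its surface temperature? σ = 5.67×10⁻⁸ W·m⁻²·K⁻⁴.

T ≈ 354 K

Steady state: internal power = radiated power, P = εσA T⁴.
Radiating area A = 6L² = 4.015 m².
T⁴ = P/(εσA) = 3270/(0.91·5.67×10⁻⁸·4.015) = 1.579×10¹⁰ K⁴.
T = (1.579×10¹⁰)^(1/4).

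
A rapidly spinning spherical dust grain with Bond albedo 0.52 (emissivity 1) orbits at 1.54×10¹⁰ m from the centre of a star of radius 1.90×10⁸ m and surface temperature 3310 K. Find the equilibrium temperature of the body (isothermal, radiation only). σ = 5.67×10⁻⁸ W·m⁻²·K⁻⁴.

The star's surface emits σT_*⁴; at distance d the flux is S = σT_*⁴(R_*/d)².
S = 5.67×10⁻⁸·(3310)⁴·(1.90×10⁸/1.54×10¹⁰)² = 1036 W/m².
For an isothermal sphere T⁴ = (1−a)S/(4σ) = 2.193×10⁹ K⁴.

T ≈ 216 K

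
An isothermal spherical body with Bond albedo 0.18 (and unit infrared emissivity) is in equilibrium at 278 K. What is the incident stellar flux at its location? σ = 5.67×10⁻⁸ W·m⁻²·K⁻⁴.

(1−a)S·πr² = σ·4πr²·T⁴ ⇒ S = 4σT⁴/(1−a).
S = 4·5.67×10⁻⁸·5.973×10⁹/0.820.

S ≈ 1650 W/m²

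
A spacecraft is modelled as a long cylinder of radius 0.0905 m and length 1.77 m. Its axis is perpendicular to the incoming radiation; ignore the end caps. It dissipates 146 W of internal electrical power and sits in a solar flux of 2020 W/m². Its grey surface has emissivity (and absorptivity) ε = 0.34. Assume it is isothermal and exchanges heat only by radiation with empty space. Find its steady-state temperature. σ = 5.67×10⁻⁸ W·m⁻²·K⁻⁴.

At steady state, absorbed solar power + internal power = radiated power.
Absorbed: α·S·A_cross = 0.34·2020·0.3204 = 220.0 W (cross-section 2rL).
Total input = 220.0 + 146 = 366.0 W.
Radiated: εσ·A_surf·T⁴ with A_surf = 2πrL = 1.006 m².
T⁴ = 366.0/(0.34·5.67×10⁻⁸·1.006) = 1.886×10¹⁰ K⁴.

T ≈ 371 K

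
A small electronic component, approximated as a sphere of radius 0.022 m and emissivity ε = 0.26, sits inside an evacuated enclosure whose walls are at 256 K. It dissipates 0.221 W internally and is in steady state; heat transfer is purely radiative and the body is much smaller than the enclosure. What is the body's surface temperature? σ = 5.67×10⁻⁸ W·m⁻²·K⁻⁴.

For a small grey body in a large enclosure, net radiated power = εσA(T⁴ − T_w⁴).
Steady state: P = εσA(T⁴ − T_w⁴) with A = 4πr² = 0.006082 m².
T⁴ = P/(εσA) + T_w⁴ = 0.221/(0.26·5.67×10⁻⁸·0.006082) + (256)⁴
    = 2.465×10⁹ + 4.295×10⁹ = 6.760×10⁹ K⁴.

T ≈ 287 K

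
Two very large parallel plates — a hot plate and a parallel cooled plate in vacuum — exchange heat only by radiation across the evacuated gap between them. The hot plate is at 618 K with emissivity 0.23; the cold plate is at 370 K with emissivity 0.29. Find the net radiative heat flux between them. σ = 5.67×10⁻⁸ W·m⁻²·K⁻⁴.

For two infinite grey parallel plates, q = σ(T₁⁴ − T₂⁴)/(1/ε₁ + 1/ε₂ − 1).
T₁⁴ − T₂⁴ = 1.459×10¹¹ − 1.874×10¹⁰ = 1.271×10¹¹ K⁴.
1/ε₁ + 1/ε₂ − 1 = 4.348 + 3.448 − 1 = 6.796.
q = 5.67×10⁻⁸ × 1.271×10¹¹ / 6.796.

q ≈ 1060 W/m²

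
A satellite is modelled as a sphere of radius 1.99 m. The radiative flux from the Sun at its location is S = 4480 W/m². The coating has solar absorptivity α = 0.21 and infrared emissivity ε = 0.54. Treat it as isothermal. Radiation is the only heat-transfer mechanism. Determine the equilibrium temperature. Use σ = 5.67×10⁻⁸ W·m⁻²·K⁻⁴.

T ≈ 296 K

At equilibrium, absorbed power = emitted power.
Absorbing cross-section = πr² = 12.44 m²; emitting surface = 4πr² = 49.76 m² (ratio 4).
αS·A_cross = εσ·A_surf·T⁴  ⇒  T⁴ = αS/(ε·4σ).
T⁴ = 0.210·4480/(0.54·4·5.67×10⁻⁸) = 7.682×10⁹ K⁴.
T = (7.682×10⁹)^(1/4).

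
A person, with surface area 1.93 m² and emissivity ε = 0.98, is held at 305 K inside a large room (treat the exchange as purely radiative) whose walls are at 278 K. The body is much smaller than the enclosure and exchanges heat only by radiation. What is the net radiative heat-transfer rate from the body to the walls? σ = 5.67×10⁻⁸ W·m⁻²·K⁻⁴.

For a small grey body in a large enclosure: P_net = εσA(T_body⁴ − T_wall⁴).
A = 1.93 m²; T_body⁴ − T_wall⁴ = 8.654×10⁹ − 5.973×10⁹ = 2.681×10⁹ K⁴.
|P_net| = 0.98·5.67×10⁻⁸·1.930·2.681×10⁹.

P_net ≈ 287 W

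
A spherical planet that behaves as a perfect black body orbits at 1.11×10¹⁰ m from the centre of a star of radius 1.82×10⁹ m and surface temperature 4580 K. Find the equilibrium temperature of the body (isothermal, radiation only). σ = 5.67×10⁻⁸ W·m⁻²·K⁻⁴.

T ≈ 1310 K

The star's surface emits σT_*⁴; at distance d the flux is S = σT_*⁴(R_*/d)².
S = 5.67×10⁻⁸·(4580)⁴·(1.82×10⁹/1.11×10¹⁰)² = 6.707×10⁵ W/m².
For an isothermal sphere T⁴ = (1−a)S/(4σ) = 2.957×10¹² K⁴.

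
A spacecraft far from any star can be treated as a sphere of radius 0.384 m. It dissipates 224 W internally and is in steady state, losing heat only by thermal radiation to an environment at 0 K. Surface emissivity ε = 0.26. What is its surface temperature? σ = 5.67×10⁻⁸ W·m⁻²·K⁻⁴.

T ≈ 301 K

Steady state: internal power = radiated power, P = εσA T⁴.
Radiating area A = 4πr² = 1.853 m².
T⁴ = P/(εσA) = 224/(0.26·5.67×10⁻⁸·1.853) = 8.200×10⁹ K⁴.
T = (8.200×10⁹)^(1/4).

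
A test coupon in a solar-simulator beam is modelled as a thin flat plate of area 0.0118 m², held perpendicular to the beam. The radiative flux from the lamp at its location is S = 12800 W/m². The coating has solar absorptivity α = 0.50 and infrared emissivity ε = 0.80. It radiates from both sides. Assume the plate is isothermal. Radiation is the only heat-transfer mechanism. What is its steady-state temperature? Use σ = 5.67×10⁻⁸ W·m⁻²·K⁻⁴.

At equilibrium, absorbed power = emitted power.
Absorbing cross-section = A = 0.01180 m²; emitting surface = 2A = 0.02360 m² (ratio 2).
αS·A_cross = εσ·A_surf·T⁴  ⇒  T⁴ = αS/(ε·2σ).
T⁴ = 0.500·12800/(0.80·2·5.67×10⁻⁸) = 7.055×10¹⁰ K⁴.
T = (7.055×10¹⁰)^(1/4).

T ≈ 515 K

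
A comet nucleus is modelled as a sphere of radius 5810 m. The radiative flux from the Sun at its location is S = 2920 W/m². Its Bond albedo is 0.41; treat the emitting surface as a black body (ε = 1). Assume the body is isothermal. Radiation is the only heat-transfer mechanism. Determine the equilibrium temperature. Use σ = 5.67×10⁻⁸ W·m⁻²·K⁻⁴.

T ≈ 295 K

At equilibrium, absorbed power = emitted power.
Absorbing cross-section = πr² = 1.060×10⁸ m²; emitting surface = 4πr² = 4.242×10⁸ m² (ratio 4).
(1−a)S·A_cross = εσ·A_surf·T⁴  ⇒  T⁴ = (1−a)S/(4σ).
T⁴ = 0.590·2920/(4·5.67×10⁻⁸) = 7.596×10⁹ K⁴.
T = (7.596×10⁹)^(1/4).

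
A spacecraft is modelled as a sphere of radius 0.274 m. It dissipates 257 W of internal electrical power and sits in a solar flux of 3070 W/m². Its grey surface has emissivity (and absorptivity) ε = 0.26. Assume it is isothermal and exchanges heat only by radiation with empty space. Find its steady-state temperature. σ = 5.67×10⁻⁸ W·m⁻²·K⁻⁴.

At steady state, absorbed solar power + internal power = radiated power.
Absorbed: α·S·A_cross = 0.26·3070·0.2359 = 188.3 W (cross-section πr²).
Total input = 188.3 + 257 = 445.3 W.
Radiated: εσ·A_surf·T⁴ with A_surf = 4πr² = 0.9434 m².
T⁴ = 445.3/(0.26·5.67×10⁻⁸·0.9434) = 3.201×10¹⁰ K⁴.

T ≈ 423 K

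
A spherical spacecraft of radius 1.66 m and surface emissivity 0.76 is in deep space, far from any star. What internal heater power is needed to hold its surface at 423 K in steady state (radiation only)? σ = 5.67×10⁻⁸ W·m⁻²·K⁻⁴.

P = εσ·4πr²·T⁴.
4πr² = 34.63 m²; T⁴ = 3.202×10¹⁰ K⁴.
P = 0.76·5.67×10⁻⁸·34.63·3.202×10¹⁰.

P ≈ 47800 W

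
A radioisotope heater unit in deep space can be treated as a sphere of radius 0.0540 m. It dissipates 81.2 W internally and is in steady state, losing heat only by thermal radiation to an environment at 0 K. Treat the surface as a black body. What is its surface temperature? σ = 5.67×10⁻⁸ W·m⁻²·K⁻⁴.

Steady state: internal power = radiated power, P = εσA T⁴.
Radiating area A = 4πr² = 0.03664 m².
T⁴ = P/(εσA) = 81.2/(1.0·5.67×10⁻⁸·0.03664) = 3.908×10¹⁰ K⁴.
T = (3.908×10¹⁰)^(1/4).

T ≈ 445 K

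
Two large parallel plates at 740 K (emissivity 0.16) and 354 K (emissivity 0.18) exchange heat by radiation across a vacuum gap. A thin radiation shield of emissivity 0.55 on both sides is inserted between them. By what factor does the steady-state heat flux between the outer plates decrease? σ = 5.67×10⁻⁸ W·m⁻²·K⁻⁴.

factor ≈ 1.24

Without shield: q₀ = σΔ(T⁴)/(1/ε₁+1/ε₂−1) with denominator 10.81.
With shield the two gaps are in series; the resistances add: (1/ε₁+1/ε_s−1)+(1/ε_s+1/ε₂−1) = 7.068+6.374 = 13.44.
Heat-flux ratio q₀/q = 13.44/10.81.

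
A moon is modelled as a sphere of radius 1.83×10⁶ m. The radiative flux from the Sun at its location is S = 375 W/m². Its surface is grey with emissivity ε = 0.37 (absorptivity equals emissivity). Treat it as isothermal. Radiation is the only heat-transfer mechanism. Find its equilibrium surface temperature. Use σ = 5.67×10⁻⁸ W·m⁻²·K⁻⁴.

T ≈ 202 K

At equilibrium, absorbed power = emitted power.
Absorbing cross-section = πr² = 1.052×10¹³ m²; emitting surface = 4πr² = 4.208×10¹³ m² (ratio 4).
εS·A_cross = εσ·A_surf·T⁴  ⇒  T⁴ = S/(4σ)   (ε cancels).
T⁴ = 375/(4·5.67×10⁻⁸) = 1.653×10⁹ K⁴.
T = (1.653×10⁹)^(1/4).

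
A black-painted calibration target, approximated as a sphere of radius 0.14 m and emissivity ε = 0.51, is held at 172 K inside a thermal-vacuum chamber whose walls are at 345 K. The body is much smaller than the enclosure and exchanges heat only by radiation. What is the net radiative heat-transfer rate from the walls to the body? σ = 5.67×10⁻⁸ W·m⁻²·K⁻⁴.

P_net ≈ 94.7 W

For a small grey body in a large enclosure: P_net = εσA(T_body⁴ − T_wall⁴).
A = 4πr² = 0.2463 m²; T_body⁴ − T_wall⁴ = 8.752×10⁸ − 1.417×10¹⁰ = -1.329×10¹⁰ K⁴.
|P_net| = 0.51·5.67×10⁻⁸·0.2463·1.329×10¹⁰.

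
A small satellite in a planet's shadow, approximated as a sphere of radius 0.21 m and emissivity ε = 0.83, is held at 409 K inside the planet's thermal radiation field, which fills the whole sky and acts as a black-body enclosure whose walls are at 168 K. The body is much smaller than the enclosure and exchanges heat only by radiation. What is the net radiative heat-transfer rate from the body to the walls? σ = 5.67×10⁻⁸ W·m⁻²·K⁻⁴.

For a small grey body in a large enclosure: P_net = εσA(T_body⁴ − T_wall⁴).
A = 4πr² = 0.5542 m²; T_body⁴ − T_wall⁴ = 2.798×10¹⁰ − 7.966×10⁸ = 2.719×10¹⁰ K⁴.
|P_net| = 0.83·5.67×10⁻⁸·0.5542·2.719×10¹⁰.

P_net ≈ 709 W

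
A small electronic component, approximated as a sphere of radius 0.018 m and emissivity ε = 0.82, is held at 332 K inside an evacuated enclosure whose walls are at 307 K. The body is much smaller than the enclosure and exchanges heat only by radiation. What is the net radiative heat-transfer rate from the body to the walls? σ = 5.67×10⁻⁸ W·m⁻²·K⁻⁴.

For a small grey body in a large enclosure: P_net = εσA(T_body⁴ − T_wall⁴).
A = 4πr² = 0.004072 m²; T_body⁴ − T_wall⁴ = 1.215×10¹⁰ − 8.883×10⁹ = 3.266×10⁹ K⁴.
|P_net| = 0.82·5.67×10⁻⁸·0.004072·3.266×10⁹.

P_net ≈ 0.618 W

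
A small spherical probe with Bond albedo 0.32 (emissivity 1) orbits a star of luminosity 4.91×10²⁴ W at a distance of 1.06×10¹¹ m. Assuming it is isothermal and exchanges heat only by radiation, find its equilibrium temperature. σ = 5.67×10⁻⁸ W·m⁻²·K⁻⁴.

First find the stellar flux at distance d: S = L/(4πd²) = 4.91×10²⁴/(4π·(1.06×10¹¹)²) = 34.77 W/m².
For an isothermal sphere, absorbed (1−a)S·πr² = emitted σ·4πr²·T⁴, so T⁴ = (1−a)S/(4σ).
T⁴ = 0.680·34.77/(4·5.67×10⁻⁸) = 1.043×10⁸ K⁴.

T ≈ 101 K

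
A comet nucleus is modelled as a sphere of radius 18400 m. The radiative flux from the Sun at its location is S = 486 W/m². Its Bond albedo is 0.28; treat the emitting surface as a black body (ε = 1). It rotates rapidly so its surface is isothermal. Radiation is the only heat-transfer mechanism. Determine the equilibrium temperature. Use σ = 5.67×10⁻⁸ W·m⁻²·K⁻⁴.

At equilibrium, absorbed power = emitted power.
Absorbing cross-section = πr² = 1.064×10⁹ m²; emitting surface = 4πr² = 4.254×10⁹ m² (ratio 4).
(1−a)S·A_cross = εσ·A_surf·T⁴  ⇒  T⁴ = (1−a)S/(4σ).
T⁴ = 0.720·486/(4·5.67×10⁻⁸) = 1.543×10⁹ K⁴.
T = (1.543×10⁹)^(1/4).

T ≈ 198 K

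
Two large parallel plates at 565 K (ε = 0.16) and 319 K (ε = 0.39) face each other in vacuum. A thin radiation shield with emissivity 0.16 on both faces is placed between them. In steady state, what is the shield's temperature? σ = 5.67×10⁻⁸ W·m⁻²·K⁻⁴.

T_s ≈ 467 K

In steady state the net flux on the hot side equals that on the cold side.
σ(T₁⁴−T_s⁴)/D₁ = σ(T_s⁴−T₂⁴)/D₂, with D₁ = 1/ε₁+1/ε_s−1 = 11.50, D₂ = 1/ε_s+1/ε₂−1 = 7.814.
Solve for T_s⁴: T_s⁴ = (D₂·T₁⁴ + D₁·T₂⁴)/(D₁+D₂) = 4.739×10¹⁰ K⁴.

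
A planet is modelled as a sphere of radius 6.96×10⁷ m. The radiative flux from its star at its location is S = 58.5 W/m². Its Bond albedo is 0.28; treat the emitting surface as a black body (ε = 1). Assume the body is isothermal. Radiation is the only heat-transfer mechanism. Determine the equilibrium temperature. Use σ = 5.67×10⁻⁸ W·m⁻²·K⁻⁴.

T ≈ 117 K

At equilibrium, absorbed power = emitted power.
Absorbing cross-section = πr² = 1.522×10¹⁶ m²; emitting surface = 4πr² = 6.087×10¹⁶ m² (ratio 4).
(1−a)S·A_cross = εσ·A_surf·T⁴  ⇒  T⁴ = (1−a)S/(4σ).
T⁴ = 0.720·58.5/(4·5.67×10⁻⁸) = 1.857×10⁸ K⁴.
T = (1.857×10⁸)^(1/4).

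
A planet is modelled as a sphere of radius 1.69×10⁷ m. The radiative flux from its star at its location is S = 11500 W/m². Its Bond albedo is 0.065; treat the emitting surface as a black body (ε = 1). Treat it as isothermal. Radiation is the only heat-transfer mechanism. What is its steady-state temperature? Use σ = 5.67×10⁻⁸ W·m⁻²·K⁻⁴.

T ≈ 467 K

At equilibrium, absorbed power = emitted power.
Absorbing cross-section = πr² = 8.973×10¹⁴ m²; emitting surface = 4πr² = 3.589×10¹⁵ m² (ratio 4).
(1−a)S·A_cross = εσ·A_surf·T⁴  ⇒  T⁴ = (1−a)S/(4σ).
T⁴ = 0.935·11500/(4·5.67×10⁻⁸) = 4.741×10¹⁰ K⁴.
T = (4.741×10¹⁰)^(1/4).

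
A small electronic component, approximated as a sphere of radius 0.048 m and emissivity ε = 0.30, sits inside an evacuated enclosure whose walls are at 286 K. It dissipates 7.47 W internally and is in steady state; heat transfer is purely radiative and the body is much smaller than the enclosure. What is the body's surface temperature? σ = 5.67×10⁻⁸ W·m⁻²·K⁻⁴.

T ≈ 385 K

For a small grey body in a large enclosure, net radiated power = εσA(T⁴ − T_w⁴).
Steady state: P = εσA(T⁴ − T_w⁴) with A = 4πr² = 0.02895 m².
T⁴ = P/(εσA) + T_w⁴ = 7.47/(0.30·5.67×10⁻⁸·0.02895) + (286)⁴
    = 1.517×10¹⁰ + 6.691×10⁹ = 2.186×10¹⁰ K⁴.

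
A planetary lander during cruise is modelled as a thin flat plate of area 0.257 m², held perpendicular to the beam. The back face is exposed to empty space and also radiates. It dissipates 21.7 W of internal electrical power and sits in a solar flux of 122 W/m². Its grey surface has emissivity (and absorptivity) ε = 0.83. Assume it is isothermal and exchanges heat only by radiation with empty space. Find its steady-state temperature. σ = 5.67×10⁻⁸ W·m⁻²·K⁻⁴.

T ≈ 211 K

At steady state, absorbed solar power + internal power = radiated power.
Absorbed: α·S·A_cross = 0.83·122·0.2570 = 26.02 W (cross-section A).
Total input = 26.02 + 21.7 = 47.72 W.
Radiated: εσ·A_surf·T⁴ with A_surf = 2A = 0.5140 m².
T⁴ = 47.72/(0.83·5.67×10⁻⁸·0.5140) = 1.973×10⁹ K⁴.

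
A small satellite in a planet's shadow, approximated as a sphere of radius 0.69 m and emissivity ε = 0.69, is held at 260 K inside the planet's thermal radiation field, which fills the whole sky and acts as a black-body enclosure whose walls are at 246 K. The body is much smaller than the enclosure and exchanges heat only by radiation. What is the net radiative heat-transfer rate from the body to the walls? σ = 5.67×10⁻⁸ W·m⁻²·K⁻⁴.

For a small grey body in a large enclosure: P_net = εσA(T_body⁴ − T_wall⁴).
A = 4πr² = 5.983 m²; T_body⁴ − T_wall⁴ = 4.570×10⁹ − 3.662×10⁹ = 9.076×10⁸ K⁴.
|P_net| = 0.69·5.67×10⁻⁸·5.983·9.076×10⁸.

P_net ≈ 212 W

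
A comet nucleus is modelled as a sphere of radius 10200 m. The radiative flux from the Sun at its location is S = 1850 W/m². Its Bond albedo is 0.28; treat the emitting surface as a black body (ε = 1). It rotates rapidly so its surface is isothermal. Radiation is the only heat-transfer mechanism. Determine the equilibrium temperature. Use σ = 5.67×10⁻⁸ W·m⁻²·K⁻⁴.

T ≈ 277 K

At equilibrium, absorbed power = emitted power.
Absorbing cross-section = πr² = 3.269×10⁸ m²; emitting surface = 4πr² = 1.307×10⁹ m² (ratio 4).
(1−a)S·A_cross = εσ·A_surf·T⁴  ⇒  T⁴ = (1−a)S/(4σ).
T⁴ = 0.720·1850/(4·5.67×10⁻⁸) = 5.873×10⁹ K⁴.
T = (5.873×10⁹)^(1/4).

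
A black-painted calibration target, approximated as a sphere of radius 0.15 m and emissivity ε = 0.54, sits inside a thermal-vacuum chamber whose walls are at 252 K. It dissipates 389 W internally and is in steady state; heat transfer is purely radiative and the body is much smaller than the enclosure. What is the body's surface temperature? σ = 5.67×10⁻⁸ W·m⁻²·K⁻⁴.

For a small grey body in a large enclosure, net radiated power = εσA(T⁴ − T_w⁴).
Steady state: P = εσA(T⁴ − T_w⁴) with A = 4πr² = 0.2827 m².
T⁴ = P/(εσA) + T_w⁴ = 389/(0.54·5.67×10⁻⁸·0.2827) + (252)⁴
    = 4.493×10¹⁰ + 4.033×10⁹ = 4.897×10¹⁰ K⁴.

T ≈ 470 K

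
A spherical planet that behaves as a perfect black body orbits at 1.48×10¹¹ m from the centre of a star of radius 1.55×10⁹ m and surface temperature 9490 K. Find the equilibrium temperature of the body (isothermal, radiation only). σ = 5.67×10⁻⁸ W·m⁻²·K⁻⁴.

The star's surface emits σT_*⁴; at distance d the flux is S = σT_*⁴(R_*/d)².
S = 5.67×10⁻⁸·(9490)⁴·(1.55×10⁹/1.48×10¹¹)² = 50440 W/m².
For an isothermal sphere T⁴ = (1−a)S/(4σ) = 2.224×10¹¹ K⁴.

T ≈ 687 K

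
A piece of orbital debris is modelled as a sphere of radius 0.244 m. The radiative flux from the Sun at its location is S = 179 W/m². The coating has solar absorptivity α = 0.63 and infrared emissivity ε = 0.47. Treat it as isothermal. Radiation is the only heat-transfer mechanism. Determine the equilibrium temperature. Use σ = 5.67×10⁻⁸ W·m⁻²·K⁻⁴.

T ≈ 180 K

At equilibrium, absorbed power = emitted power.
Absorbing cross-section = πr² = 0.1870 m²; emitting surface = 4πr² = 0.7482 m² (ratio 4).
αS·A_cross = εσ·A_surf·T⁴  ⇒  T⁴ = αS/(ε·4σ).
T⁴ = 0.630·179/(0.47·4·5.67×10⁻⁸) = 1.058×10⁹ K⁴.
T = (1.058×10⁹)^(1/4).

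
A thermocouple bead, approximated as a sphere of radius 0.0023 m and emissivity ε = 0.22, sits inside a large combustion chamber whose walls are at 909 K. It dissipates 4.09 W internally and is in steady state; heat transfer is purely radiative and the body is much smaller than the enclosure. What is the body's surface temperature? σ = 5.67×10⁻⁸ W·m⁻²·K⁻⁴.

For a small grey body in a large enclosure, net radiated power = εσA(T⁴ − T_w⁴).
Steady state: P = εσA(T⁴ − T_w⁴) with A = 4πr² = 6.648×10⁻⁵ m².
T⁴ = P/(εσA) + T_w⁴ = 4.09/(0.22·5.67×10⁻⁸·6.648×10⁻⁵) + (909)⁴
    = 4.932×10¹² + 6.827×10¹¹ = 5.615×10¹² K⁴.

T ≈ 1540 K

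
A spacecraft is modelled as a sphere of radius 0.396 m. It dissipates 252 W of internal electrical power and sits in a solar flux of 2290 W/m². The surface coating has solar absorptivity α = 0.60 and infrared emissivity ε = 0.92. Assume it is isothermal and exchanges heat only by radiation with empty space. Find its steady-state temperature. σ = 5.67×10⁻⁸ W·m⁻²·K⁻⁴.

At steady state, absorbed solar power + internal power = radiated power.
Absorbed: α·S·A_cross = 0.60·2290·0.4927 = 676.9 W (cross-section πr²).
Total input = 676.9 + 252 = 928.9 W.
Radiated: εσ·A_surf·T⁴ with A_surf = 4πr² = 1.971 m².
T⁴ = 928.9/(0.92·5.67×10⁻⁸·1.971) = 9.036×10⁹ K⁴.

T ≈ 308 K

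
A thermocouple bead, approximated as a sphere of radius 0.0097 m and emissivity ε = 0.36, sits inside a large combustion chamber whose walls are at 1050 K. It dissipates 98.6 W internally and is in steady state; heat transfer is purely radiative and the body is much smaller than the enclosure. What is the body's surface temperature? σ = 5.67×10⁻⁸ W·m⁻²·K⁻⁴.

T ≈ 1520 K

For a small grey body in a large enclosure, net radiated power = εσA(T⁴ − T_w⁴).
Steady state: P = εσA(T⁴ − T_w⁴) with A = 4πr² = 0.001182 m².
T⁴ = P/(εσA) + T_w⁴ = 98.6/(0.36·5.67×10⁻⁸·0.001182) + (1050)⁴
    = 4.085×10¹² + 1.216×10¹² = 5.301×10¹² K⁴.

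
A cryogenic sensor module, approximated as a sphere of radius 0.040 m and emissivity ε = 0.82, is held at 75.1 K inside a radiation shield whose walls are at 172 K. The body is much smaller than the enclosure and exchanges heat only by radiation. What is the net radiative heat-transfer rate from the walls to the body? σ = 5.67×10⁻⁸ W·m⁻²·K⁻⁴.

For a small grey body in a large enclosure: P_net = εσA(T_body⁴ − T_wall⁴).
A = 4πr² = 0.02011 m²; T_body⁴ − T_wall⁴ = 3.181×10⁷ − 8.752×10⁸ = -8.434×10⁸ K⁴.
|P_net| = 0.82·5.67×10⁻⁸·0.02011·8.434×10⁸.

P_net ≈ 0.788 W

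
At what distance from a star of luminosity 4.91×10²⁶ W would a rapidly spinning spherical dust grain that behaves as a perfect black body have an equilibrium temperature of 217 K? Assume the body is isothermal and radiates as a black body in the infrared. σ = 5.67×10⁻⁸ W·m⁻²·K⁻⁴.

d ≈ 2.79×10¹¹ m

For an isothermal black-emitting sphere, (1−a)S·πr² = σ·4πr²·T⁴ ⇒ S = 4σT⁴/(1−a).
S = 4·5.67×10⁻⁸·(217)⁴/1.00 = 502.9 W/m².
Flux falls as S = L/(4πd²), so d = √(L/(4πS)) = √(4.91×10²⁶/(4π·502.9)).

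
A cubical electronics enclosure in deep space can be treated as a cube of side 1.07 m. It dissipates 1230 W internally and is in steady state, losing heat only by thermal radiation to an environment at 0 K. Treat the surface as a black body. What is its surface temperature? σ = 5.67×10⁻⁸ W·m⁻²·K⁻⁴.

T ≈ 237 K

Steady state: internal power = radiated power, P = εσA T⁴.
Radiating area A = 6L² = 6.869 m².
T⁴ = P/(εσA) = 1230/(1.0·5.67×10⁻⁸·6.869) = 3.158×10⁹ K⁴.
T = (3.158×10⁹)^(1/4).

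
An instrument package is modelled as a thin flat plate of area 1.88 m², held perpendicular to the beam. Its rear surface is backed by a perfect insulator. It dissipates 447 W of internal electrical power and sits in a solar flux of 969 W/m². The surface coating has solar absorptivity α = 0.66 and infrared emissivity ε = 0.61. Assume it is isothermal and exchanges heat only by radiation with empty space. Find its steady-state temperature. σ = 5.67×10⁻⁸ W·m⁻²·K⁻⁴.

At steady state, absorbed solar power + internal power = radiated power.
Absorbed: α·S·A_cross = 0.66·969·1.880 = 1202 W (cross-section A).
Total input = 1202 + 447 = 1649 W.
Radiated: εσ·A_surf·T⁴ with A_surf = A = 1.880 m².
T⁴ = 1649/(0.61·5.67×10⁻⁸·1.880) = 2.537×10¹⁰ K⁴.

T ≈ 399 K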